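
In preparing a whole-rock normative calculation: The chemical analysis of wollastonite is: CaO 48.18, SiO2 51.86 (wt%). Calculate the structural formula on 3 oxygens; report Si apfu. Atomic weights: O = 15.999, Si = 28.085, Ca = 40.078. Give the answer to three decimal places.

CaO (M=56.077): mol = 0.85918; Ca = 0.85918, O = 0.85918.
SiO2 (M=60.083): mol = 0.86314; Si = 0.86314, O = 1.72628.
ΣO = 2.58546; factor = 3/ΣO = 1.16034.
Si apfu = 0.86314 × 1.16034 = 1.002.

1.002 Si apfu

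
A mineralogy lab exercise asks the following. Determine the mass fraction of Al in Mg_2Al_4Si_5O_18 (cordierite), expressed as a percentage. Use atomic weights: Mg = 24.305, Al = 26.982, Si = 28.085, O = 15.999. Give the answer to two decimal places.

Molar mass of Mg_2Al_4Si_5O_18: 2*24.305 + 4*26.982 + 5*28.085 + 18*15.999 = 584.945 g/mol.
Mass of Al per formula unit: 4 × 26.982 = 107.928 g.
Weight fraction Al = 107.928 / 584.945 = 0.1845.

18.45 weight percent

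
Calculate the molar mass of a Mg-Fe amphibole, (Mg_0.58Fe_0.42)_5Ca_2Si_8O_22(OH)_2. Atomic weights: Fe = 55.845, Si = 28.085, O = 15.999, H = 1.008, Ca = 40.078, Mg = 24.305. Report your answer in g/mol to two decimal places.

Mg: 2.90 × 24.305 = 70.4845
Fe: 2.10 × 55.845 = 117.2745
Ca: 2 × 40.078 = 80.1560
Si: 8 × 28.085 = 224.6800
O: 24 × 15.999 = 383.9760
H: 2 × 1.008 = 2.0160
Summing the contributions gives the formula mass.

878.59 g/mol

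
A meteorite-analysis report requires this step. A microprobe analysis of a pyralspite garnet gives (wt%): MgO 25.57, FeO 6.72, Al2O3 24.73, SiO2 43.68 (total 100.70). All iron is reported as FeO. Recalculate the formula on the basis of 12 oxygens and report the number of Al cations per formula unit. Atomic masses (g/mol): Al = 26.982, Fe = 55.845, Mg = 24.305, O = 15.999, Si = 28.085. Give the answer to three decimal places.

2.001 Al apfu

MgO: 25.57/40.304 = 0.63443 mol → 0.63443 mol Mg, 0.63443 mol O.
FeO: 6.72/71.844 = 0.09354 mol → 0.09354 mol Fe, 0.09354 mol O.
Al2O3: 24.73/101.961 = 0.24254 mol → 0.48508 mol Al, 0.72762 mol O.
SiO2: 43.68/60.083 = 0.72699 mol → 0.72699 mol Si, 1.45398 mol O.
Total oxygen = 2.90957 mol. Normalization factor = 12/2.90957 = 4.12432.
Al per 12 O = 0.48508 × 4.12432 = 2.001.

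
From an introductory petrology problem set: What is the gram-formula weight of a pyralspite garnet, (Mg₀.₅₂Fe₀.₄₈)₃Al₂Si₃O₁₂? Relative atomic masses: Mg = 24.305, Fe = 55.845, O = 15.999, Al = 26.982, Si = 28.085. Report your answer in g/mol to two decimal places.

M = 1.56·24.305 + 1.44·55.845 + 2·26.982 + 3·28.085 + 12·15.999

448.54 g/mol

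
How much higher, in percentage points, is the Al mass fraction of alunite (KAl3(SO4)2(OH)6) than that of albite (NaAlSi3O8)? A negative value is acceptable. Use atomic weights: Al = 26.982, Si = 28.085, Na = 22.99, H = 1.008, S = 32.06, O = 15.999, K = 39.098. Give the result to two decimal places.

First mineral: 80.946 g Al in 414.198 g formula = 19.54 wt% Al.
Second mineral: 26.982 g Al in 262.219 g formula = 10.29 wt% Al.
19.54% − 10.29% gives a difference of 9.25 percentage points.

9.25 percentage points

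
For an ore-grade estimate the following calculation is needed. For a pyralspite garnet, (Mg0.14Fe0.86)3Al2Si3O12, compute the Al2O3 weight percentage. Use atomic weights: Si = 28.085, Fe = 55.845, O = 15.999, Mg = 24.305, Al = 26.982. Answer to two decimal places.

M((Mg0.14Fe0.86)3Al2Si3O12) = 484.495 g/mol; M(Al2O3) = 101.961 g/mol.
Moles Al2O3 per formula unit = 2 Al ÷ 2 = 1.0000.
Al2O3 fraction = (1.0000 × 101.961) / 484.495 = 101.961/484.495 = 0.2104.

21.04 wt%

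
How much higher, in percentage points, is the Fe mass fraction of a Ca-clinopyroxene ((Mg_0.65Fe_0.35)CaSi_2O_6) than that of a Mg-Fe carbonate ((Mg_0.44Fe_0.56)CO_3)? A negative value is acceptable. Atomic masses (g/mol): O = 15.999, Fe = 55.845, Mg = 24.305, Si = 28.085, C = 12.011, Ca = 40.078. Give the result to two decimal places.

-22.08 percentage points

Fe in (Mg_0.65Fe_0.35)CaSi_2O_6: molar mass 227.586 g/mol; 0.35×55.845 = 19.546 g → 8.59 wt%.
Fe in (Mg_0.44Fe_0.56)CO_3: molar mass 101.975 g/mol; 0.56×55.845 = 31.273 g → 30.67 wt%.
Difference = 8.59 − 30.67 = -22.08 percentage points.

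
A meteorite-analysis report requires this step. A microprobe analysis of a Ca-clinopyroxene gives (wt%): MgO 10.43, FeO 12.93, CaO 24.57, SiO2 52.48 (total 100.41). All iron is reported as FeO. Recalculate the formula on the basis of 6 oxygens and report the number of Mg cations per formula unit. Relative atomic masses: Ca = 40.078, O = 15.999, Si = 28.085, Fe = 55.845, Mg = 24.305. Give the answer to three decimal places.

MgO: 10.43/40.304 = 0.25878 mol → 0.25878 mol Mg, 0.25878 mol O.
FeO: 12.93/71.844 = 0.17997 mol → 0.17997 mol Fe, 0.17997 mol O.
CaO: 24.57/56.077 = 0.43815 mol → 0.43815 mol Ca, 0.43815 mol O.
SiO2: 52.48/60.083 = 0.87346 mol → 0.87346 mol Si, 1.74692 mol O.
Total oxygen = 2.62382 mol. Normalization factor = 6/2.62382 = 2.28674.
Mg per 6 O = 0.25878 × 2.28674 = 0.592.

0.592 Mg apfu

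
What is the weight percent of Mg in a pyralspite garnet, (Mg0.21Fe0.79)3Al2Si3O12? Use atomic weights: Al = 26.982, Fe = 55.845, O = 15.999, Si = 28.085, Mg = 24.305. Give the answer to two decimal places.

3.20 mass %

M((Mg0.21Fe0.79)3Al2Si3O12) = 477.872 g/mol.
Mg contributes 0.63 × 24.305 = 15.312 g per mole.
15.312/477.872 = 0.0320 → 3.20%.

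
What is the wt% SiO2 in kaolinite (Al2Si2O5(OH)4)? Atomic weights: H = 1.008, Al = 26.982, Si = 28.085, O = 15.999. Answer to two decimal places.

46.55 wt%

Formula mass = 258.157 g/mol.
2 Si → 2.0000 mol SiO2 per formula unit; M(SiO2) = 60.083, so SiO2 mass = 120.166 g.
120.166/258.157 × 100 = 46.55 wt%.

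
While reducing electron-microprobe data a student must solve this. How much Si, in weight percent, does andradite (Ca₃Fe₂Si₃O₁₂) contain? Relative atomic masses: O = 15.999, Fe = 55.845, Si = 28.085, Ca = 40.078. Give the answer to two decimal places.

Molar mass of Ca₃Fe₂Si₃O₁₂: 3·40.078 + 2·55.845 + 3·28.085 + 12·15.999 = 508.167 g/mol.
Mass of Si per formula unit: 3 × 28.085 = 84.255 g.
Weight fraction Si = 84.255 / 508.167 = 0.1658.

16.58 weight percent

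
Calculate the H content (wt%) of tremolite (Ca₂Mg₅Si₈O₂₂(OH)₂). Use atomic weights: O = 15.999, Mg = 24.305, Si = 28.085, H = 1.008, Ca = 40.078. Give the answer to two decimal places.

Molar mass of Ca₂Mg₅Si₈O₂₂(OH)₂: 2×40.078 + 5×24.305 + 8×28.085 + 24×15.999 + 2×1.008 = 812.353 g/mol.
Mass of H per formula unit: 2 × 1.008 = 2.016 g.
Weight fraction H = 2.016 / 812.353 = 0.0025.

0.25 wt%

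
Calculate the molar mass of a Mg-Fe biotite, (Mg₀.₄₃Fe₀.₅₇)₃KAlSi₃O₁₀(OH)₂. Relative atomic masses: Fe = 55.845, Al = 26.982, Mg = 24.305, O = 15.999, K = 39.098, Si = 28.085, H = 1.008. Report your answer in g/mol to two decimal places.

The formula mass is the sum 1.29×24.305 + 1.71×55.845 + 1×39.098 + 1×26.982 + 3×28.085 + 12×15.999 + 2×1.008.

471.19 g/mol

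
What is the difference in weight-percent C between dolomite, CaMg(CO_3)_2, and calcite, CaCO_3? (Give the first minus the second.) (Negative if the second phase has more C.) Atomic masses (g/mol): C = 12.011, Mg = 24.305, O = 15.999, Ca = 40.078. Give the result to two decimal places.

1.03 percentage points

C in CaMg(CO_3)_2: molar mass 184.399 g/mol; 2×12.011 = 24.022 g → 13.03 wt%.
C in CaCO_3: molar mass 100.086 g/mol; 1×12.011 = 12.011 g → 12.00 wt%.
Difference = 13.03 − 12.00 = 1.03 percentage points.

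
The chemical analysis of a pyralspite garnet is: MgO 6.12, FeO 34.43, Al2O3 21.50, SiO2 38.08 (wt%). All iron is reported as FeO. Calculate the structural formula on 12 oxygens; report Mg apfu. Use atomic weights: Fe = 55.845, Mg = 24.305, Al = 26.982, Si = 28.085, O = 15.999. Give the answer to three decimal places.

MgO: 6.12/40.304 = 0.15185 mol → 0.15185 mol Mg, 0.15185 mol O.
FeO: 34.43/71.844 = 0.47923 mol → 0.47923 mol Fe, 0.47923 mol O.
Al2O3: 21.50/101.961 = 0.21086 mol → 0.42172 mol Al, 0.63258 mol O.
SiO2: 38.08/60.083 = 0.63379 mol → 0.63379 mol Si, 1.26758 mol O.
Total oxygen = 2.53124 mol. Normalization factor = 12/2.53124 = 4.74076.
Mg per 12 O = 0.15185 × 4.74076 = 0.720.

0.720 Mg apfu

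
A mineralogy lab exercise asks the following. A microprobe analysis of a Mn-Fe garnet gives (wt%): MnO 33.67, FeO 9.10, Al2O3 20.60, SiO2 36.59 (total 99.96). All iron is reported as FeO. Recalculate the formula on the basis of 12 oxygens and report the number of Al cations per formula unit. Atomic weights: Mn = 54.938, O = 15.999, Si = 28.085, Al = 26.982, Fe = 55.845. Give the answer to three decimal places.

1.999 Al apfu

33.67 wt% MnO ÷ 70.937 g/mol = 0.47465 mol, giving 0.47465 Mn and 0.47465 O.
9.10 wt% FeO ÷ 71.844 g/mol = 0.12666 mol, giving 0.12666 Fe and 0.12666 O.
20.60 wt% Al2O3 ÷ 101.961 g/mol = 0.20204 mol, giving 0.40408 Al and 0.60612 O.
36.59 wt% SiO2 ÷ 60.083 g/mol = 0.60899 mol, giving 0.60899 Si and 1.21798 O.
Oxygen sums to 2.42541; scaling by 12/2.42541 = 4.94762 puts the formula on 12 O.
Al: 0.40408 × 4.94762 = 1.999 atoms per formula unit.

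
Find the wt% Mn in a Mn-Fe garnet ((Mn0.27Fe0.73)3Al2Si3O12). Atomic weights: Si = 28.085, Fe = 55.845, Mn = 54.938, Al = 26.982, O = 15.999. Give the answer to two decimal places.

Formula mass = 0.81×54.938 + 2.19×55.845 + 2×26.982 + 3×28.085 + 12×15.999 = 497.007 g/mol, of which 44.500 g is Mn.
So Mn makes up 44.500/497.007 = 0.0895 of the mass, i.e. 8.95%.

8.95 wt%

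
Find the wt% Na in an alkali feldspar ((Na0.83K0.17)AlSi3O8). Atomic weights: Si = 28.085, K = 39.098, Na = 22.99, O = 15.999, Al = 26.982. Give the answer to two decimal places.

7.20 wt%

M((Na0.83K0.17)AlSi3O8) = 264.957 g/mol.
Na contributes 0.83 × 22.99 = 19.082 g per mole.
19.082/264.957 = 0.0720 → 7.20%.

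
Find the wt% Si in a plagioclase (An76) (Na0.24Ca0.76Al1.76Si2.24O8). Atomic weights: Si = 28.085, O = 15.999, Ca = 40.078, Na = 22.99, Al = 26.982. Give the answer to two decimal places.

22.93 mass %

Formula mass = 0.24·22.99 + 0.76·40.078 + 1.76·26.982 + 2.24·28.085 + 8·15.999 = 274.368 g/mol, of which 62.910 g is Si.
So Si makes up 62.910/274.368 = 0.2293 of the mass, i.e. 22.93%.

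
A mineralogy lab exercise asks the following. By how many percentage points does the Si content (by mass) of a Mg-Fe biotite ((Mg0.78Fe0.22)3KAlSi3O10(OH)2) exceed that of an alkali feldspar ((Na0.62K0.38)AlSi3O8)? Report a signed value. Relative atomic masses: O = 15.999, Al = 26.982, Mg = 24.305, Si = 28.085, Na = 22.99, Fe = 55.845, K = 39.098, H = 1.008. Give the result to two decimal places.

-12.17 percentage points

M((Mg0.78Fe0.22)3KAlSi3O10(OH)2) = 438.070 g/mol, so wt% Si = 84.255/438.070 × 100 = 19.23%.
M((Na0.62K0.38)AlSi3O8) = 268.340 g/mol, so wt% Si = 84.255/268.340 × 100 = 31.40%.
19.23 − 31.40 = -12.17 pp.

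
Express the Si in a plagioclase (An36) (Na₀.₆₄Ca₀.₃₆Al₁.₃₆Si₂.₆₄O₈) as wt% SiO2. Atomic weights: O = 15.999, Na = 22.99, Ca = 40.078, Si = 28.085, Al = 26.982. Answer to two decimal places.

59.19 wt%

Molar mass of Na₀.₆₄Ca₀.₃₆Al₁.₃₆Si₂.₆₄O₈ = 0.64·22.99 + 0.36·40.078 + 1.36·26.982 + 2.64·28.085 + 8·15.999 = 267.974 g/mol.
Each formula unit contains 2.64 Si, equivalent to 2.64/1 = 2.6400 mol SiO2.
M(SiO2) = 1×28.085 + 2×15.999 = 60.083 g/mol.
Mass of SiO2 per formula unit = 2.6400 × 60.083 = 158.619 g.
SiO2 wt% = 158.619 / 267.974 × 100 = 59.19%.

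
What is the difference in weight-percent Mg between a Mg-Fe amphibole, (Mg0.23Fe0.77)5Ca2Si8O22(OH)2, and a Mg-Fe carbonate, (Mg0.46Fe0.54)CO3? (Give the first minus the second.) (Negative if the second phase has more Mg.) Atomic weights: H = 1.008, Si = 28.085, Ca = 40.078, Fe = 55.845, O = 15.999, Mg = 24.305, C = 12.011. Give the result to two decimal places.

-8.04 percentage points

M((Mg0.23Fe0.77)5Ca2Si8O22(OH)2) = 933.782 g/mol, so wt% Mg = 27.951/933.782 × 100 = 2.99%.
M((Mg0.46Fe0.54)CO3) = 101.345 g/mol, so wt% Mg = 11.180/101.345 × 100 = 11.03%.
2.99 − 11.03 = -8.04 pp.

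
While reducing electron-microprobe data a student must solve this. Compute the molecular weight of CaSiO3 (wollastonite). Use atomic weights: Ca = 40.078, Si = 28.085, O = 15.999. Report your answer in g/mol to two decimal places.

116.16 g/mol

The formula mass is the sum 1×40.078 + 1×28.085 + 3×15.999.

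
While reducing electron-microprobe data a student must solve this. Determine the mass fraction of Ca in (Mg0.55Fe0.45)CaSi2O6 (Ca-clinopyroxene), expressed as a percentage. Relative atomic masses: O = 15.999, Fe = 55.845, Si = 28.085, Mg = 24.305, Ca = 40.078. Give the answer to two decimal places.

17.37 mass %

Molar mass of (Mg0.55Fe0.45)CaSi2O6: 0.55·24.305 + 0.45·55.845 + 1·40.078 + 2·28.085 + 6·15.999 = 230.740 g/mol.
Mass of Ca per formula unit: 1 × 40.078 = 40.078 g.
Weight fraction Ca = 40.078 / 230.740 = 0.1737.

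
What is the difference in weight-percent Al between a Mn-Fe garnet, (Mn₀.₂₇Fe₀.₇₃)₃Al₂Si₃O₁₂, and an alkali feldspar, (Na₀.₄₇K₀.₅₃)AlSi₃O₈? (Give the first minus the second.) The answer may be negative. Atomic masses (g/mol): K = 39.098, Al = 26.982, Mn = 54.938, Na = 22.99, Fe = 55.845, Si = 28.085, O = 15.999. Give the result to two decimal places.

0.89 percentage points

M((Mn₀.₂₇Fe₀.₇₃)₃Al₂Si₃O₁₂) = 497.007 g/mol, so wt% Al = 53.964/497.007 × 100 = 10.86%.
M((Na₀.₄₇K₀.₅₃)AlSi₃O₈) = 270.756 g/mol, so wt% Al = 26.982/270.756 × 100 = 9.97%.
10.86 − 9.97 = 0.89 pp.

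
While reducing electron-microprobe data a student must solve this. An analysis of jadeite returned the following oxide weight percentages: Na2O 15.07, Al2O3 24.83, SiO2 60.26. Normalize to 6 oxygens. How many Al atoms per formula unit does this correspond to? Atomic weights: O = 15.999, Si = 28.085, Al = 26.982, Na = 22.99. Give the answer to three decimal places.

Na2O (M=61.979): mol = 0.24315; Na = 0.48630, O = 0.24315.
Al2O3 (M=101.961): mol = 0.24352; Al = 0.48704, O = 0.73056.
SiO2 (M=60.083): mol = 1.00295; Si = 1.00295, O = 2.00590.
ΣO = 2.97961; factor = 6/ΣO = 2.01369.
Al apfu = 0.48704 × 2.01369 = 0.981.

0.981 Al apfu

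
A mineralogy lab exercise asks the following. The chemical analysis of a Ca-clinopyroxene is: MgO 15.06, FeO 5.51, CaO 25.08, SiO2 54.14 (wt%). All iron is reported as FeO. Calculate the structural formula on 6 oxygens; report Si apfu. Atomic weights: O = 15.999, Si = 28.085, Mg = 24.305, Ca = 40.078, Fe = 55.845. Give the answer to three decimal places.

2.003 Si apfu

MgO: 15.06/40.304 = 0.37366 mol → 0.37366 mol Mg, 0.37366 mol O.
FeO: 5.51/71.844 = 0.07669 mol → 0.07669 mol Fe, 0.07669 mol O.
CaO: 25.08/56.077 = 0.44724 mol → 0.44724 mol Ca, 0.44724 mol O.
SiO2: 54.14/60.083 = 0.90109 mol → 0.90109 mol Si, 1.80218 mol O.
Total oxygen = 2.69977 mol. Normalization factor = 6/2.69977 = 2.22241.
Si per 6 O = 0.90109 × 2.22241 = 2.003.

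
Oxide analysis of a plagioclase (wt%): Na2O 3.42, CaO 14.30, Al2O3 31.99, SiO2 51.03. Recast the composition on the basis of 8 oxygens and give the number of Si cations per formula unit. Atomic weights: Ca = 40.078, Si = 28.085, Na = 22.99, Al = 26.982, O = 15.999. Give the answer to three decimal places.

Na2O (M=61.979): mol = 0.05518; Na = 0.11036, O = 0.05518.
CaO (M=56.077): mol = 0.25501; Ca = 0.25501, O = 0.25501.
Al2O3 (M=101.961): mol = 0.31375; Al = 0.62750, O = 0.94125.
SiO2 (M=60.083): mol = 0.84933; Si = 0.84933, O = 1.69866.
ΣO = 2.95010; factor = 8/ΣO = 2.71177.
Si apfu = 0.84933 × 2.71177 = 2.303.

2.303 Si apfu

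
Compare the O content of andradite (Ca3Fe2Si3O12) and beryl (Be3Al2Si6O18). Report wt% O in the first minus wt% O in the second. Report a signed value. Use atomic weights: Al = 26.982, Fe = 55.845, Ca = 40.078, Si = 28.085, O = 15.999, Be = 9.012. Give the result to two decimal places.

-15.80 percentage points

First mineral: 191.988 g O in 508.167 g formula = 37.78 wt% O.
Second mineral: 287.982 g O in 537.492 g formula = 53.58 wt% O.
37.78% − 53.58% gives a difference of -15.80 percentage points.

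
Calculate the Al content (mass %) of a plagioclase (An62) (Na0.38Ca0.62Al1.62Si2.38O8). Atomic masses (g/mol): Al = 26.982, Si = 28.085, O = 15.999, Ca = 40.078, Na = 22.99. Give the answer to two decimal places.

16.06 mass %

Molar mass of Na0.38Ca0.62Al1.62Si2.38O8: 0.38·22.99 + 0.62·40.078 + 1.62·26.982 + 2.38·28.085 + 8·15.999 = 272.130 g/mol.
Mass of Al per formula unit: 1.62 × 26.982 = 43.711 g.
Weight fraction Al = 43.711 / 272.130 = 0.1606.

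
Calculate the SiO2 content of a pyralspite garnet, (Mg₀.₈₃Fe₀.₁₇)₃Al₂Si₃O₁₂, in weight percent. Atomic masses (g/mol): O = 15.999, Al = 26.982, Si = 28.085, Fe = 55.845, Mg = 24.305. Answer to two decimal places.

43.00 wt%

Molar mass of (Mg₀.₈₃Fe₀.₁₇)₃Al₂Si₃O₁₂ = 2.49·24.305 + 0.51·55.845 + 2·26.982 + 3·28.085 + 12·15.999 = 419.207 g/mol.
Each formula unit contains 3 Si, equivalent to 3/1 = 3.0000 mol SiO2.
M(SiO2) = 1×28.085 + 2×15.999 = 60.083 g/mol.
Mass of SiO2 per formula unit = 3.0000 × 60.083 = 180.249 g.
SiO2 wt% = 180.249 / 419.207 × 100 = 43.00%.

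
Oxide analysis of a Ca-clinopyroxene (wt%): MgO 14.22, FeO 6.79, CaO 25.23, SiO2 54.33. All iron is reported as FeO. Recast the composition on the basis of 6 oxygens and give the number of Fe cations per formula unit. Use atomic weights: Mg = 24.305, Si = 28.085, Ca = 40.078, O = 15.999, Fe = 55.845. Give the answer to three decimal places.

0.210 Fe apfu

MgO (M=40.304): mol = 0.35282; Mg = 0.35282, O = 0.35282.
FeO (M=71.844): mol = 0.09451; Fe = 0.09451, O = 0.09451.
CaO (M=56.077): mol = 0.44992; Ca = 0.44992, O = 0.44992.
SiO2 (M=60.083): mol = 0.90425; Si = 0.90425, O = 1.80850.
ΣO = 2.70575; factor = 6/ΣO = 2.21750.
Fe apfu = 0.09451 × 2.21750 = 0.210.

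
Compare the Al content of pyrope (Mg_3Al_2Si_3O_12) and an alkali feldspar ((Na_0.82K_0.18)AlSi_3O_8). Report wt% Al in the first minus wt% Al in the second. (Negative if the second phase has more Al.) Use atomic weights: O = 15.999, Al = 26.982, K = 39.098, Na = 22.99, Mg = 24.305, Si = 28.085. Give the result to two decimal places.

Al in Mg_3Al_2Si_3O_12: molar mass 403.122 g/mol; 2×26.982 = 53.964 g → 13.39 wt%.
Al in (Na_0.82K_0.18)AlSi_3O_8: molar mass 265.118 g/mol; 1×26.982 = 26.982 g → 10.18 wt%.
Difference = 13.39 − 10.18 = 3.21 percentage points.

3.21 percentage points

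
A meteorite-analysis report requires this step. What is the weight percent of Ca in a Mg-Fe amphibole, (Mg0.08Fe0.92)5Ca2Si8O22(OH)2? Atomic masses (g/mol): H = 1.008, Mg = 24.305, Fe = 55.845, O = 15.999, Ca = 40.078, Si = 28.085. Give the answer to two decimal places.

8.37 weight percent

Formula mass = 0.40·24.305 + 4.60·55.845 + 2·40.078 + 8·28.085 + 24·15.999 + 2·1.008 = 957.437 g/mol, of which 80.156 g is Ca.
So Ca makes up 80.156/957.437 = 0.0837 of the mass, i.e. 8.37%.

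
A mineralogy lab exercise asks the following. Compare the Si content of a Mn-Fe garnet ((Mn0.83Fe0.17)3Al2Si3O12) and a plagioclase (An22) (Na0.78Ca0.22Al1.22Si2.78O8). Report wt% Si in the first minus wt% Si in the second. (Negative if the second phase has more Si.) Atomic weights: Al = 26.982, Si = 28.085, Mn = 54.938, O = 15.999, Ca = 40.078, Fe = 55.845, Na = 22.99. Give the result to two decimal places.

-12.38 percentage points

M((Mn0.83Fe0.17)3Al2Si3O12) = 495.484 g/mol, so wt% Si = 84.255/495.484 × 100 = 17.00%.
M(Na0.78Ca0.22Al1.22Si2.78O8) = 265.736 g/mol, so wt% Si = 78.076/265.736 × 100 = 29.38%.
17.00 − 29.38 = -12.38 pp.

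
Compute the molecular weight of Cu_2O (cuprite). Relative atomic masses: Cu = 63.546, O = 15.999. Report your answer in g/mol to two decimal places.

M = 2×63.546 + 1×15.999

143.09 g/mol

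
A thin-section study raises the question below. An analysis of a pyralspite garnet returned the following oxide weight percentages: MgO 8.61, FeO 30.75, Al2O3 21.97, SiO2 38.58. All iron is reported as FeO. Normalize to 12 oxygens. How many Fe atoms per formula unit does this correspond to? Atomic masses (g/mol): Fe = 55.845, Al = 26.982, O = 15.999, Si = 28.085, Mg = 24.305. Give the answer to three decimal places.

MgO: 8.61/40.304 = 0.21363 mol → 0.21363 mol Mg, 0.21363 mol O.
FeO: 30.75/71.844 = 0.42801 mol → 0.42801 mol Fe, 0.42801 mol O.
Al2O3: 21.97/101.961 = 0.21547 mol → 0.43094 mol Al, 0.64641 mol O.
SiO2: 38.58/60.083 = 0.64211 mol → 0.64211 mol Si, 1.28422 mol O.
Total oxygen = 2.57227 mol. Normalization factor = 12/2.57227 = 4.66514.
Fe per 12 O = 0.42801 × 4.66514 = 1.997.

1.997 Fe apfu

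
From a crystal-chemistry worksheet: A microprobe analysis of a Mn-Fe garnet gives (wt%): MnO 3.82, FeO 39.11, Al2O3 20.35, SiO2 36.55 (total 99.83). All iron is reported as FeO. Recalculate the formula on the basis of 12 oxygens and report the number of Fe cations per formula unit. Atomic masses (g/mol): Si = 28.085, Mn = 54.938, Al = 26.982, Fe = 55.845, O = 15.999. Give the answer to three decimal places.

MnO: 3.82/70.937 = 0.05385 mol → 0.05385 mol Mn, 0.05385 mol O.
FeO: 39.11/71.844 = 0.54437 mol → 0.54437 mol Fe, 0.54437 mol O.
Al2O3: 20.35/101.961 = 0.19959 mol → 0.39918 mol Al, 0.59877 mol O.
SiO2: 36.55/60.083 = 0.60833 mol → 0.60833 mol Si, 1.21666 mol O.
Total oxygen = 2.41365 mol. Normalization factor = 12/2.41365 = 4.97172.
Fe per 12 O = 0.54437 × 4.97172 = 2.706.

2.706 Fe apfu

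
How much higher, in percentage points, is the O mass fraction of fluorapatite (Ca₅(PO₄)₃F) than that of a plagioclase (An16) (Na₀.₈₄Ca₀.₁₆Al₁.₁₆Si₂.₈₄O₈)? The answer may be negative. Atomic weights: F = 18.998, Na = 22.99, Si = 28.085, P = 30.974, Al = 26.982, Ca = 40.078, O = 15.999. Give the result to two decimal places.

-10.27 percentage points

M(Ca₅(PO₄)₃F) = 504.298 g/mol, so wt% O = 191.988/504.298 × 100 = 38.07%.
M(Na₀.₈₄Ca₀.₁₆Al₁.₁₆Si₂.₈₄O₈) = 264.777 g/mol, so wt% O = 127.992/264.777 × 100 = 48.34%.
38.07 − 48.34 = -10.27 pp.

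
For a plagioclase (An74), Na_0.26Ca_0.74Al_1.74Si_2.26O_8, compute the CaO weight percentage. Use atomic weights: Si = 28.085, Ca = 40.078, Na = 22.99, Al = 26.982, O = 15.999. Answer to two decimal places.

Formula mass = 274.048 g/mol.
0.74 Ca → 0.7400 mol CaO per formula unit; M(CaO) = 56.077, so CaO mass = 41.497 g.
41.497/274.048 × 100 = 15.14 wt%.

15.14 wt%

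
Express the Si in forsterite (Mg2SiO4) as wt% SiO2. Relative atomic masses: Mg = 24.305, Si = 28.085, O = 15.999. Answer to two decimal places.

42.71 wt%

Formula mass = 140.691 g/mol.
1 Si → 1.0000 mol SiO2 per formula unit; M(SiO2) = 60.083, so SiO2 mass = 60.083 g.
60.083/140.691 × 100 = 42.71 wt%.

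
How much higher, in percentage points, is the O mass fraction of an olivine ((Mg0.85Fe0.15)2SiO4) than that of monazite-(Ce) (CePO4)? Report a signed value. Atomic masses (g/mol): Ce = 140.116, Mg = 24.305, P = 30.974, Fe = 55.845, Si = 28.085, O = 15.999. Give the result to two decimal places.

15.40 percentage points

M((Mg0.85Fe0.15)2SiO4) = 150.153 g/mol, so wt% O = 63.996/150.153 × 100 = 42.62%.
M(CePO4) = 235.086 g/mol, so wt% O = 63.996/235.086 × 100 = 27.22%.
42.62 − 27.22 = 15.40 pp.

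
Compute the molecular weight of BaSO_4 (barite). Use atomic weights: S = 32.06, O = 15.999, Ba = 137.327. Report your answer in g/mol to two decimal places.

233.38 g/mol

M = 1·137.327 + 1·32.06 + 4·15.999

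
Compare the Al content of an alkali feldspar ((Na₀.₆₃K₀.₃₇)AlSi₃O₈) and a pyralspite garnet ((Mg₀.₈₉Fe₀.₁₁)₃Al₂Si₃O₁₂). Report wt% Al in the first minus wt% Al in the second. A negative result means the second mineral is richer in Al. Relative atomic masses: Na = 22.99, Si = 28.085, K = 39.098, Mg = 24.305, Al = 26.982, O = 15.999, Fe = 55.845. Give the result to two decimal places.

-2.99 percentage points

Al in (Na₀.₆₃K₀.₃₇)AlSi₃O₈: molar mass 268.179 g/mol; 1×26.982 = 26.982 g → 10.06 wt%.
Al in (Mg₀.₈₉Fe₀.₁₁)₃Al₂Si₃O₁₂: molar mass 413.530 g/mol; 2×26.982 = 53.964 g → 13.05 wt%.
Difference = 10.06 − 13.05 = -2.99 percentage points.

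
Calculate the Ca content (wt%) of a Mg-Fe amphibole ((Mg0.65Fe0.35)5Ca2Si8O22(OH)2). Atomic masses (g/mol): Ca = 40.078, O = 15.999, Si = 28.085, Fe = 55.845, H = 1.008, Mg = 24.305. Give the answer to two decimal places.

9.24 wt%

Formula mass = 3.25*24.305 + 1.75*55.845 + 2*40.078 + 8*28.085 + 24*15.999 + 2*1.008 = 867.548 g/mol, of which 80.156 g is Ca.
So Ca makes up 80.156/867.548 = 0.0924 of the mass, i.e. 9.24%.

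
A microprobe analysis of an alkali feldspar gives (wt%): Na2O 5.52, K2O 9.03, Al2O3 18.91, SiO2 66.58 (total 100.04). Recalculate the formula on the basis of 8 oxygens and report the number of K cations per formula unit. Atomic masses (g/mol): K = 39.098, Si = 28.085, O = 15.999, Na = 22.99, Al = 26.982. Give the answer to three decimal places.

Na2O: 5.52/61.979 = 0.08906 mol → 0.17812 mol Na, 0.08906 mol O.
K2O: 9.03/94.195 = 0.09586 mol → 0.19172 mol K, 0.09586 mol O.
Al2O3: 18.91/101.961 = 0.18546 mol → 0.37092 mol Al, 0.55638 mol O.
SiO2: 66.58/60.083 = 1.10813 mol → 1.10813 mol Si, 2.21626 mol O.
Total oxygen = 2.95756 mol. Normalization factor = 8/2.95756 = 2.70493.
K per 8 O = 0.19172 × 2.70493 = 0.519.

0.519 K apfu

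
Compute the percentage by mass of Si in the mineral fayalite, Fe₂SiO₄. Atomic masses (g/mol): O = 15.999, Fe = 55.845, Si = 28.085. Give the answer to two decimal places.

13.78 mass %

Formula mass = 2*55.845 + 1*28.085 + 4*15.999 = 203.771 g/mol, of which 28.085 g is Si.
So Si makes up 28.085/203.771 = 0.1378 of the mass, i.e. 13.78%.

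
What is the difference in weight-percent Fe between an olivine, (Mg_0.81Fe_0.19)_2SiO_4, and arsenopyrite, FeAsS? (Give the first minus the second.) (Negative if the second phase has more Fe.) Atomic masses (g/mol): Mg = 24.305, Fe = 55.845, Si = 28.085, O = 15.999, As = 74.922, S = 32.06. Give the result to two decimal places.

-20.40 percentage points

Fe in (Mg_0.81Fe_0.19)_2SiO_4: molar mass 152.676 g/mol; 0.38×55.845 = 21.221 g → 13.90 wt%.
Fe in FeAsS: molar mass 162.827 g/mol; 1×55.845 = 55.845 g → 34.30 wt%.
Difference = 13.90 − 34.30 = -20.40 percentage points.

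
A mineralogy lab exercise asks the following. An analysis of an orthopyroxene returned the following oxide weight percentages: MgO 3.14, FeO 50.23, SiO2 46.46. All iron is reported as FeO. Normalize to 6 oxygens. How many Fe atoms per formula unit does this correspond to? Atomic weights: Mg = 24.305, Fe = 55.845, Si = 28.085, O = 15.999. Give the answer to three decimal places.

MgO (M=40.304): mol = 0.07791; Mg = 0.07791, O = 0.07791.
FeO (M=71.844): mol = 0.69915; Fe = 0.69915, O = 0.69915.
SiO2 (M=60.083): mol = 0.77326; Si = 0.77326, O = 1.54652.
ΣO = 2.32358; factor = 6/ΣO = 2.58222.
Fe apfu = 0.69915 × 2.58222 = 1.805.

1.805 Fe apfu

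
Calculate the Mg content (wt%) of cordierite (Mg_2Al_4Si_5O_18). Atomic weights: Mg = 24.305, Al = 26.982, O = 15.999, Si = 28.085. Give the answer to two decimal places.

Molar mass of Mg_2Al_4Si_5O_18: 2×24.305 + 4×26.982 + 5×28.085 + 18×15.999 = 584.945 g/mol.
Mass of Mg per formula unit: 2 × 24.305 = 48.610 g.
Weight fraction Mg = 48.610 / 584.945 = 0.0831.

8.31 wt%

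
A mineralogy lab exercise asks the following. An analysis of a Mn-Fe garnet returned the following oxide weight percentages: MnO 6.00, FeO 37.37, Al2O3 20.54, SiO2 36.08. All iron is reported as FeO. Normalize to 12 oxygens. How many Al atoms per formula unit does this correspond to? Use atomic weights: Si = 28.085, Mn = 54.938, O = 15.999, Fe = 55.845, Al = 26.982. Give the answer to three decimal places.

MnO: 6.00/70.937 = 0.08458 mol → 0.08458 mol Mn, 0.08458 mol O.
FeO: 37.37/71.844 = 0.52015 mol → 0.52015 mol Fe, 0.52015 mol O.
Al2O3: 20.54/101.961 = 0.20145 mol → 0.40290 mol Al, 0.60435 mol O.
SiO2: 36.08/60.083 = 0.60050 mol → 0.60050 mol Si, 1.20100 mol O.
Total oxygen = 2.41008 mol. Normalization factor = 12/2.41008 = 4.97909.
Al per 12 O = 0.40290 × 4.97909 = 2.006.

2.006 Al apfu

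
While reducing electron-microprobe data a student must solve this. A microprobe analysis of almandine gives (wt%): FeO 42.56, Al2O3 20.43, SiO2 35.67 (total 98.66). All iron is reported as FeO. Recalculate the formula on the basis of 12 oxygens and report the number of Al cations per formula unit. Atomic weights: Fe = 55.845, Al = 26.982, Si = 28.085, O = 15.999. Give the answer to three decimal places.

2.020 Al apfu

FeO (M=71.844): mol = 0.59239; Fe = 0.59239, O = 0.59239.
Al2O3 (M=101.961): mol = 0.20037; Al = 0.40074, O = 0.60111.
SiO2 (M=60.083): mol = 0.59368; Si = 0.59368, O = 1.18736.
ΣO = 2.38086; factor = 12/ΣO = 5.04020.
Al apfu = 0.40074 × 5.04020 = 2.020.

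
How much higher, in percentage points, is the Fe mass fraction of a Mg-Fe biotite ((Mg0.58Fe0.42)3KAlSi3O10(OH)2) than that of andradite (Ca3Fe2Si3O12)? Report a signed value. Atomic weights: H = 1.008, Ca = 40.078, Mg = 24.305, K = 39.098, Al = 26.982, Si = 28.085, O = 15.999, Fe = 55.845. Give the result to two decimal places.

M((Mg0.58Fe0.42)3KAlSi3O10(OH)2) = 456.994 g/mol, so wt% Fe = 70.365/456.994 × 100 = 15.40%.
M(Ca3Fe2Si3O12) = 508.167 g/mol, so wt% Fe = 111.690/508.167 × 100 = 21.98%.
15.40 − 21.98 = -6.58 pp.

-6.58 percentage points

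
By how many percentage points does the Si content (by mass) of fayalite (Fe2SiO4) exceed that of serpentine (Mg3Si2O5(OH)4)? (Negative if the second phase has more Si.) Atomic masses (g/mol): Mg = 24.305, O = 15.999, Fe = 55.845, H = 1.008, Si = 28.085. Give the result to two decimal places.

M(Fe2SiO4) = 203.771 g/mol, so wt% Si = 28.085/203.771 × 100 = 13.78%.
M(Mg3Si2O5(OH)4) = 277.108 g/mol, so wt% Si = 56.170/277.108 × 100 = 20.27%.
13.78 − 20.27 = -6.49 pp.

-6.49 percentage points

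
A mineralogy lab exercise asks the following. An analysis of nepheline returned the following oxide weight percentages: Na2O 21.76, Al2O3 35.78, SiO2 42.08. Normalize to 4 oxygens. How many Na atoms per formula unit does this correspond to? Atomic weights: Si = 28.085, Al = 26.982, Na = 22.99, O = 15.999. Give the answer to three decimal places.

1.001 Na apfu

21.76 wt% Na2O ÷ 61.979 g/mol = 0.35109 mol, giving 0.70218 Na and 0.35109 O.
35.78 wt% Al2O3 ÷ 101.961 g/mol = 0.35092 mol, giving 0.70184 Al and 1.05276 O.
42.08 wt% SiO2 ÷ 60.083 g/mol = 0.70036 mol, giving 0.70036 Si and 1.40072 O.
Oxygen sums to 2.80457; scaling by 4/2.80457 = 1.42624 puts the formula on 4 O.
Na: 0.70218 × 1.42624 = 1.001 atoms per formula unit.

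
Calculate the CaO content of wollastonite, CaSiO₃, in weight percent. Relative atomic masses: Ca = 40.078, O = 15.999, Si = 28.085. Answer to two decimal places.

Formula mass = 116.160 g/mol.
1 Ca → 1.0000 mol CaO per formula unit; M(CaO) = 56.077, so CaO mass = 56.077 g.
56.077/116.160 × 100 = 48.28 wt%.

48.28 wt%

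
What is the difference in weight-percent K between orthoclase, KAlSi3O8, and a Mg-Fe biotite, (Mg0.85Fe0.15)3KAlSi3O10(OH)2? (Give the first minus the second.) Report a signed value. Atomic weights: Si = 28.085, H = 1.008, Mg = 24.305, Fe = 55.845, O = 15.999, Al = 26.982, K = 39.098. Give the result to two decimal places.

4.99 percentage points

M(KAlSi3O8) = 278.327 g/mol, so wt% K = 39.098/278.327 × 100 = 14.05%.
M((Mg0.85Fe0.15)3KAlSi3O10(OH)2) = 431.447 g/mol, so wt% K = 39.098/431.447 × 100 = 9.06%.
14.05 − 9.06 = 4.99 pp.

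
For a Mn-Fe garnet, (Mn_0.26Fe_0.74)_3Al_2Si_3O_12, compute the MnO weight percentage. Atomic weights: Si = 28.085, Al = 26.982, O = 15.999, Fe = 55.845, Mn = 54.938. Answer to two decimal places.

Molar mass of (Mn_0.26Fe_0.74)_3Al_2Si_3O_12 = 0.78·54.938 + 2.22·55.845 + 2·26.982 + 3·28.085 + 12·15.999 = 497.035 g/mol.
Each formula unit contains 0.78 Mn, equivalent to 0.78/1 = 0.7800 mol MnO.
M(MnO) = 1×54.938 + 1×15.999 = 70.937 g/mol.
Mass of MnO per formula unit = 0.7800 × 70.937 = 55.331 g.
MnO wt% = 55.331 / 497.035 × 100 = 11.13%.

11.13 wt%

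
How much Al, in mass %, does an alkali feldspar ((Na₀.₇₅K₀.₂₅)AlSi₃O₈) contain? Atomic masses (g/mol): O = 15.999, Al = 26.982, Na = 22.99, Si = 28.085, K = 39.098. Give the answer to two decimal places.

10.13 mass %

Molar mass of (Na₀.₇₅K₀.₂₅)AlSi₃O₈: 0.75·22.99 + 0.25·39.098 + 1·26.982 + 3·28.085 + 8·15.999 = 266.246 g/mol.
Mass of Al per formula unit: 1 × 26.982 = 26.982 g.
Weight fraction Al = 26.982 / 266.246 = 0.1013.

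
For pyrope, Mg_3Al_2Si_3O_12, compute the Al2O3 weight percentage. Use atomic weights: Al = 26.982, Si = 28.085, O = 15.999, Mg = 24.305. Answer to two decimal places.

25.29 wt%

M(Mg_3Al_2Si_3O_12) = 403.122 g/mol; M(Al2O3) = 101.961 g/mol.
Moles Al2O3 per formula unit = 2 Al ÷ 2 = 1.0000.
Al2O3 fraction = (1.0000 × 101.961) / 403.122 = 101.961/403.122 = 0.2529.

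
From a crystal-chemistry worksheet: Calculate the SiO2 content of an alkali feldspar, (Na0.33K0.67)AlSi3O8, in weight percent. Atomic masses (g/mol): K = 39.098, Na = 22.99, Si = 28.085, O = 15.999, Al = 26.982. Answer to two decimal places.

Formula mass = 273.011 g/mol.
3 Si → 3.0000 mol SiO2 per formula unit; M(SiO2) = 60.083, so SiO2 mass = 180.249 g.
180.249/273.011 × 100 = 66.02 wt%.

66.02 wt%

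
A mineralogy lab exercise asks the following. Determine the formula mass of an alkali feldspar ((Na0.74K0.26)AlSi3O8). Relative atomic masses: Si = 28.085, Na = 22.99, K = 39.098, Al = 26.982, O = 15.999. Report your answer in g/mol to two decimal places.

266.41 g/mol

M = 0.74·22.99 + 0.26·39.098 + 1·26.982 + 3·28.085 + 8·15.999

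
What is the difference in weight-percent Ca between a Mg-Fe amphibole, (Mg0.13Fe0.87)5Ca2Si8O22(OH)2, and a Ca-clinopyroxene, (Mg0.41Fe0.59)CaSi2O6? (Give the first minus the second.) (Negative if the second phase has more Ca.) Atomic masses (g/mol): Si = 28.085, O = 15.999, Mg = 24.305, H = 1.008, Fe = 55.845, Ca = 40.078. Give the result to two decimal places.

-8.60 percentage points

First mineral: 80.156 g Ca in 949.552 g formula = 8.44 wt% Ca.
Second mineral: 40.078 g Ca in 235.156 g formula = 17.04 wt% Ca.
8.44% − 17.04% gives a difference of -8.60 percentage points.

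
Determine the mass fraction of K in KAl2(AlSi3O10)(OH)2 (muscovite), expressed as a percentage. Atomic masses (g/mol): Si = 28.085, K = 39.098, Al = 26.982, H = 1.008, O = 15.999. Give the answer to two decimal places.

9.82 mass %

M(KAl2(AlSi3O10)(OH)2) = 398.303 g/mol.
K contributes 1 × 39.098 = 39.098 g per mole.
39.098/398.303 = 0.0982 → 9.82%.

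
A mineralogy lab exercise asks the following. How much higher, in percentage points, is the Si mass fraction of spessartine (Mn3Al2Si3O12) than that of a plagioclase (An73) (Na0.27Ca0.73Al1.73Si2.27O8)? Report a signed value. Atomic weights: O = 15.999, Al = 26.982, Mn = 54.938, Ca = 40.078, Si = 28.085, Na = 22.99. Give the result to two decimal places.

-6.26 percentage points

M(Mn3Al2Si3O12) = 495.021 g/mol, so wt% Si = 84.255/495.021 × 100 = 17.02%.
M(Na0.27Ca0.73Al1.73Si2.27O8) = 273.888 g/mol, so wt% Si = 63.753/273.888 × 100 = 23.28%.
17.02 − 23.28 = -6.26 pp.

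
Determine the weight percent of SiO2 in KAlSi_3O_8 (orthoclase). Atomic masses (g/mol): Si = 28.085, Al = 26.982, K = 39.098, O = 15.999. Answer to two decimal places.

Formula mass = 278.327 g/mol.
3 Si → 3.0000 mol SiO2 per formula unit; M(SiO2) = 60.083, so SiO2 mass = 180.249 g.
180.249/278.327 × 100 = 64.76 wt%.

64.76 wt%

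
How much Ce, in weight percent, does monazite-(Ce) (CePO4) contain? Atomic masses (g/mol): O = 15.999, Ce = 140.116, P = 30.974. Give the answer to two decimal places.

59.60 weight percent

Formula mass = 1·140.116 + 1·30.974 + 4·15.999 = 235.086 g/mol, of which 140.116 g is Ce.
So Ce makes up 140.116/235.086 = 0.5960 of the mass, i.e. 59.60%.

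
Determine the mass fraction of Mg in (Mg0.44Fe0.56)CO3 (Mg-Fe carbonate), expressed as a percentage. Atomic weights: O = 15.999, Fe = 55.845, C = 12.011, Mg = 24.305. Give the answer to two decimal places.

10.49 mass %

Molar mass of (Mg0.44Fe0.56)CO3: 0.44·24.305 + 0.56·55.845 + 1·12.011 + 3·15.999 = 101.975 g/mol.
Mass of Mg per formula unit: 0.44 × 24.305 = 10.694 g.
Weight fraction Mg = 10.694 / 101.975 = 0.1049.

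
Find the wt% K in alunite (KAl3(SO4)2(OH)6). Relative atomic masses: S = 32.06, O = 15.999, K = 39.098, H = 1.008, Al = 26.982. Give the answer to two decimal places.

M(KAl3(SO4)2(OH)6) = 414.198 g/mol.
K contributes 1 × 39.098 = 39.098 g per mole.
39.098/414.198 = 0.0944 → 9.44%.

9.44 mass %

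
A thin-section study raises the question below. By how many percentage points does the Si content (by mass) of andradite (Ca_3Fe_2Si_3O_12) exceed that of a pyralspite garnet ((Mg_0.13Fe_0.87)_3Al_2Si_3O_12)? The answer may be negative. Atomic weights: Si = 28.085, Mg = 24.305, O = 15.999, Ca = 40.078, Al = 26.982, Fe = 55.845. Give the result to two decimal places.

Si in Ca_3Fe_2Si_3O_12: molar mass 508.167 g/mol; 3×28.085 = 84.255 g → 16.58 wt%.
Si in (Mg_0.13Fe_0.87)_3Al_2Si_3O_12: molar mass 485.441 g/mol; 3×28.085 = 84.255 g → 17.36 wt%.
Difference = 16.58 − 17.36 = -0.78 percentage points.

-0.78 percentage points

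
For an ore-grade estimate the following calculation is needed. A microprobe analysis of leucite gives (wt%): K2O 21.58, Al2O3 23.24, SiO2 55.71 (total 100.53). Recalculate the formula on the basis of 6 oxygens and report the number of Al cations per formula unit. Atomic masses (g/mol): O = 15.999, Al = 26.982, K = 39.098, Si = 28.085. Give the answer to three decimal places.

0.988 Al apfu

21.58 wt% K2O ÷ 94.195 g/mol = 0.22910 mol, giving 0.45820 K and 0.22910 O.
23.24 wt% Al2O3 ÷ 101.961 g/mol = 0.22793 mol, giving 0.45586 Al and 0.68379 O.
55.71 wt% SiO2 ÷ 60.083 g/mol = 0.92722 mol, giving 0.92722 Si and 1.85444 O.
Oxygen sums to 2.76733; scaling by 6/2.76733 = 2.16815 puts the formula on 6 O.
Al: 0.45586 × 2.16815 = 0.988 atoms per formula unit.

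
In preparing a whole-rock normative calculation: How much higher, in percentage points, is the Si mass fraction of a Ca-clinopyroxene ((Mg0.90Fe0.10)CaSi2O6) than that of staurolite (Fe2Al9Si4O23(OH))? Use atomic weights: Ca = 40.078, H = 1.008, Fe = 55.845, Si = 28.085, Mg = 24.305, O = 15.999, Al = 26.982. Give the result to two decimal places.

12.38 percentage points

M((Mg0.90Fe0.10)CaSi2O6) = 219.701 g/mol, so wt% Si = 56.170/219.701 × 100 = 25.57%.
M(Fe2Al9Si4O23(OH)) = 851.852 g/mol, so wt% Si = 112.340/851.852 × 100 = 13.19%.
25.57 − 13.19 = 12.38 pp.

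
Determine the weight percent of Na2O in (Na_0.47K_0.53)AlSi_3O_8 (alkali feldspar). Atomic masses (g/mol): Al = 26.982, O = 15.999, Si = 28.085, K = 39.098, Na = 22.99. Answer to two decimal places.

5.38 wt%

M((Na_0.47K_0.53)AlSi_3O_8) = 270.756 g/mol; M(Na2O) = 61.979 g/mol.
Moles Na2O per formula unit = 0.47 Na ÷ 2 = 0.2350.
Na2O fraction = (0.2350 × 61.979) / 270.756 = 14.565/270.756 = 0.0538.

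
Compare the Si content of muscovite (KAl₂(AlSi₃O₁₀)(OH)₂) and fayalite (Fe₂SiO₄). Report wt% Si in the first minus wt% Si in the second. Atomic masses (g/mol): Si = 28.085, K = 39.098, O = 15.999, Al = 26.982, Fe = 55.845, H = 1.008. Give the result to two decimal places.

M(KAl₂(AlSi₃O₁₀)(OH)₂) = 398.303 g/mol, so wt% Si = 84.255/398.303 × 100 = 21.15%.
M(Fe₂SiO₄) = 203.771 g/mol, so wt% Si = 28.085/203.771 × 100 = 13.78%.
21.15 − 13.78 = 7.37 pp.

7.37 percentage points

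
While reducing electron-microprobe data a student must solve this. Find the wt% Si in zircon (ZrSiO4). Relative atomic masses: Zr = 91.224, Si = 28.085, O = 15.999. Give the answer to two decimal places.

15.32 weight percent

Molar mass of ZrSiO4: 1×91.224 + 1×28.085 + 4×15.999 = 183.305 g/mol.
Mass of Si per formula unit: 1 × 28.085 = 28.085 g.
Weight fraction Si = 28.085 / 183.305 = 0.1532.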